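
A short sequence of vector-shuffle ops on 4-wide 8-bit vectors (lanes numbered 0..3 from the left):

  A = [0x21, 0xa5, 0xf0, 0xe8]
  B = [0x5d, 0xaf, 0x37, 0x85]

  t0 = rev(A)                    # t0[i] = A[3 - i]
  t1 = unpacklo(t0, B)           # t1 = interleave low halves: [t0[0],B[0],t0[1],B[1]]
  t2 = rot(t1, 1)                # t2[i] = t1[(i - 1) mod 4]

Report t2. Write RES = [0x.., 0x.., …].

RES = [0xaf, 0xe8, 0x5d, 0xf0]

  t0: e8 f0 a5 21
  t1: e8 5d f0 af
  t2: af e8 5d f0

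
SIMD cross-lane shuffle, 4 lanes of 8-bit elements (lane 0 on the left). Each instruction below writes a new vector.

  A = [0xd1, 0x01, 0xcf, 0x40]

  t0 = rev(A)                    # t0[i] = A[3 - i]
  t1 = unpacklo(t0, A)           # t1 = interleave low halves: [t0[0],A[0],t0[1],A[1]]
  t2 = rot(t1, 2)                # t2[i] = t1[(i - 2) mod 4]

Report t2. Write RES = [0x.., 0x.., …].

→ t0 |40|cf|01|d1|
→ t1 |40|d1|cf|01|
→ t2 |cf|01|40|d1|

RES = [0xcf, 0x01, 0x40, 0xd1]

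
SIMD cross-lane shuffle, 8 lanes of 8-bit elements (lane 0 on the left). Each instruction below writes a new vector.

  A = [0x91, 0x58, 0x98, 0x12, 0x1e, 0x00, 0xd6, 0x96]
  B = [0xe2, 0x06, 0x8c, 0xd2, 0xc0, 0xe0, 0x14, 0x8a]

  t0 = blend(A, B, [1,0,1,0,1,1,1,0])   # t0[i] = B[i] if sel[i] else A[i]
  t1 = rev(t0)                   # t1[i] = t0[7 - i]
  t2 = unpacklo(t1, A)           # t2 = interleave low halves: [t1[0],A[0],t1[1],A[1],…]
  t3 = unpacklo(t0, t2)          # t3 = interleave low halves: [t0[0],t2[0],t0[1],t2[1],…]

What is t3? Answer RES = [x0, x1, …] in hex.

RES = [0xe2, 0x96, 0x58, 0x91, 0x8c, 0x14, 0x12, 0x58]

  t0: e2 58 8c 12 c0 e0 14 96
  t1: 96 14 e0 c0 12 8c 58 e2
  t2: 96 91 14 58 e0 98 c0 12
  t3: e2 96 58 91 8c 14 12 58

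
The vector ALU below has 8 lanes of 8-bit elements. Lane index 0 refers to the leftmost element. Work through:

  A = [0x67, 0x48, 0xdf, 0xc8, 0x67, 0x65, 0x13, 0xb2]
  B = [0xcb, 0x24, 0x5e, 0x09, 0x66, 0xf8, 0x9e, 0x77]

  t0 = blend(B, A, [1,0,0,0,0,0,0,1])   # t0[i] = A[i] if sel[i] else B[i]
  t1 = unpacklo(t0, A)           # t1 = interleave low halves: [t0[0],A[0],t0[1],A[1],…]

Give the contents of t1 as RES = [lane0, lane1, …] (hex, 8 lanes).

RES = [0x67, 0x67, 0x24, 0x48, 0x5e, 0xdf, 0x09, 0xc8]

  t0: 67 24 5e 09 66 f8 9e b2
  t1: 67 67 24 48 5e df 09 c8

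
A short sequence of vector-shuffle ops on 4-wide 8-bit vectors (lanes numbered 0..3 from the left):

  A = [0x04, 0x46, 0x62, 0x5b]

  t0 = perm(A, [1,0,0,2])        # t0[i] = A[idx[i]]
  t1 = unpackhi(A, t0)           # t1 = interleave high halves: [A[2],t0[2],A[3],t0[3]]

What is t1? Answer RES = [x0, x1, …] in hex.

RES = [ 0x62  0x04  0x5b  0x62 ]

→ t0 |46|04|04|62|
→ t1 |62|04|5b|62|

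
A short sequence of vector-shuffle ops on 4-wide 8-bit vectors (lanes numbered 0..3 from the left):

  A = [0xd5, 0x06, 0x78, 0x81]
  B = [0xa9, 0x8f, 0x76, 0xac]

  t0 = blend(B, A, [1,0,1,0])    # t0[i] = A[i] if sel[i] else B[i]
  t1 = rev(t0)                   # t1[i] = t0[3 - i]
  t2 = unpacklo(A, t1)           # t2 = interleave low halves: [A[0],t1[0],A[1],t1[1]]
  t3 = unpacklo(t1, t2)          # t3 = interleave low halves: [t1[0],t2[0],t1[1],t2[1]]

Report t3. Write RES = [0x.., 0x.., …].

RES = [0xac, 0xd5, 0x78, 0xac]

t0 = [0xd5, 0x8f, 0x78, 0xac]
t1 = [0xac, 0x78, 0x8f, 0xd5]
t2 = [0xd5, 0xac, 0x06, 0x78]
t3 = [0xac, 0xd5, 0x78, 0xac]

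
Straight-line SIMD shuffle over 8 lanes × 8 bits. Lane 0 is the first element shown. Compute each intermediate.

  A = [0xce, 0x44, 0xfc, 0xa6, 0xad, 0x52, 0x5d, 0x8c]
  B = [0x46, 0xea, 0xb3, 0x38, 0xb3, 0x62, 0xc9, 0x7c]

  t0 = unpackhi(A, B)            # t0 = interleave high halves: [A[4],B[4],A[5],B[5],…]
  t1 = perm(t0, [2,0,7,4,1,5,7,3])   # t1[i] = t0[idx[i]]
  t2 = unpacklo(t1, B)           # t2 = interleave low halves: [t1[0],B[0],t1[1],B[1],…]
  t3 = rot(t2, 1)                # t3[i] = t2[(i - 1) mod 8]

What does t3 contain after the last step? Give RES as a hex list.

→ t0 |ad|b3|52|62|5d|c9|8c|7c|
→ t1 |52|ad|7c|5d|b3|c9|7c|62|
→ t2 |52|46|ad|ea|7c|b3|5d|38|
→ t3 |38|52|46|ad|ea|7c|b3|5d|

RES = [0x38, 0x52, 0x46, 0xad, 0xea, 0x7c, 0xb3, 0x5d]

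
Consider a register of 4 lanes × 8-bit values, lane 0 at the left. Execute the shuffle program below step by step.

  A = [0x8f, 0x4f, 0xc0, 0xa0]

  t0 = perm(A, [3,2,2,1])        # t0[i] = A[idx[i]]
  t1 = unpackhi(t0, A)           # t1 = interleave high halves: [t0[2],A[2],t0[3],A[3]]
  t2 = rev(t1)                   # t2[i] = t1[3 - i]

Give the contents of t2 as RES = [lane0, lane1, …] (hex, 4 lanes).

t0 = [0xa0, 0xc0, 0xc0, 0x4f]
t1 = [0xc0, 0xc0, 0x4f, 0xa0]
t2 = [0xa0, 0x4f, 0xc0, 0xc0]

RES = [0xa0, 0x4f, 0xc0, 0xc0]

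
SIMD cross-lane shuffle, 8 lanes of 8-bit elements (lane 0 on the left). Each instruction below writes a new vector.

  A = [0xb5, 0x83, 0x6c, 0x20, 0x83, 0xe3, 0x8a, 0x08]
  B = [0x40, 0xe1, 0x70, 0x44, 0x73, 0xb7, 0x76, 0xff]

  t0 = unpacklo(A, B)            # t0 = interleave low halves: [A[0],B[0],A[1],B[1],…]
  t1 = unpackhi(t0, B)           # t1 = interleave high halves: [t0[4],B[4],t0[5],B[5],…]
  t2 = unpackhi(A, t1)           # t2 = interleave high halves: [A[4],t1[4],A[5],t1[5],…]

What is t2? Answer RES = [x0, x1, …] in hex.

RES = [ 0x83  0x20  0xe3  0x76  0x8a  0x44  0x08  0xff ]

  t0: b5 40 83 e1 6c 70 20 44
  t1: 6c 73 70 b7 20 76 44 ff
  t2: 83 20 e3 76 8a 44 08 ff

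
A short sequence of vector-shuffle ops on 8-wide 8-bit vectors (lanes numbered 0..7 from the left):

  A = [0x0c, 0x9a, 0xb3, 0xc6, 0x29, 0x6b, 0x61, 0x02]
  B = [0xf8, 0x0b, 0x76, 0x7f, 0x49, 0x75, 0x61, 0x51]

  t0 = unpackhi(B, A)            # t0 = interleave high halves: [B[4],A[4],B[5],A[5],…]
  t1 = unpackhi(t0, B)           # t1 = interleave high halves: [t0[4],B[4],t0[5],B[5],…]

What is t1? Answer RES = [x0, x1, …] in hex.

→ t0 |49|29|75|6b|61|61|51|02|
→ t1 |61|49|61|75|51|61|02|51|

RES = [0x61, 0x49, 0x61, 0x75, 0x51, 0x61, 0x02, 0x51]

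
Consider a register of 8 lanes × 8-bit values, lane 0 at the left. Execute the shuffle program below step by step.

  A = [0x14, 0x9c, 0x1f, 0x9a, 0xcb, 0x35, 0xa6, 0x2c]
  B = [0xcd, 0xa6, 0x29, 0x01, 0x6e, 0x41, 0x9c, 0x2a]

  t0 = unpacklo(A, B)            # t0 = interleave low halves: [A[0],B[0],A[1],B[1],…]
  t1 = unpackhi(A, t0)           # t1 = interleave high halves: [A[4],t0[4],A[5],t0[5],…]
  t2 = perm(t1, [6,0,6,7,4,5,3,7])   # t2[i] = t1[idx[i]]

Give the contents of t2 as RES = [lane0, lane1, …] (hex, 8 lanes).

RES = [0x2c, 0xcb, 0x2c, 0x01, 0xa6, 0x9a, 0x29, 0x01]

t0 = [0x14, 0xcd, 0x9c, 0xa6, 0x1f, 0x29, 0x9a, 0x01]
t1 = [0xcb, 0x1f, 0x35, 0x29, 0xa6, 0x9a, 0x2c, 0x01]
t2 = [0x2c, 0xcb, 0x2c, 0x01, 0xa6, 0x9a, 0x29, 0x01]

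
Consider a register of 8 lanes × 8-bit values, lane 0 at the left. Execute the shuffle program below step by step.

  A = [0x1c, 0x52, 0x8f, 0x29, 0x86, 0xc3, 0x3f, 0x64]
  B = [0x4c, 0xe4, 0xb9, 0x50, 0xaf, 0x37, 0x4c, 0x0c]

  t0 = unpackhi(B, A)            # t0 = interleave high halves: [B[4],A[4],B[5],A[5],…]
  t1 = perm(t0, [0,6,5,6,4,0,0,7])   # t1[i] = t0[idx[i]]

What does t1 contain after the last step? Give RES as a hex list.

  t0: af 86 37 c3 4c 3f 0c 64
  t1: af 0c 3f 0c 4c af af 64

RES = [0xaf, 0x0c, 0x3f, 0x0c, 0x4c, 0xaf, 0xaf, 0x64]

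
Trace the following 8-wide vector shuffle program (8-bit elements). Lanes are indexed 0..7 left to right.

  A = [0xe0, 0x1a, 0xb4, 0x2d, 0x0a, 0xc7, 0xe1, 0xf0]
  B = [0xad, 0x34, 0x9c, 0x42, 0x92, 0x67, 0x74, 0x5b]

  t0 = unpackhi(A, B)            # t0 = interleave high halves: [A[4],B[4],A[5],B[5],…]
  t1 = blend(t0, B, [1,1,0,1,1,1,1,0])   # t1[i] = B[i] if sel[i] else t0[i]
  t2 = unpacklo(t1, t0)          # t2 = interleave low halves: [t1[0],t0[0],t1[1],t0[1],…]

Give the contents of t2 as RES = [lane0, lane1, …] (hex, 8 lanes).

→ t0 |0a|92|c7|67|e1|74|f0|5b|
→ t1 |ad|34|c7|42|92|67|74|5b|
→ t2 |ad|0a|34|92|c7|c7|42|67|

RES = [0xad, 0x0a, 0x34, 0x92, 0xc7, 0xc7, 0x42, 0x67]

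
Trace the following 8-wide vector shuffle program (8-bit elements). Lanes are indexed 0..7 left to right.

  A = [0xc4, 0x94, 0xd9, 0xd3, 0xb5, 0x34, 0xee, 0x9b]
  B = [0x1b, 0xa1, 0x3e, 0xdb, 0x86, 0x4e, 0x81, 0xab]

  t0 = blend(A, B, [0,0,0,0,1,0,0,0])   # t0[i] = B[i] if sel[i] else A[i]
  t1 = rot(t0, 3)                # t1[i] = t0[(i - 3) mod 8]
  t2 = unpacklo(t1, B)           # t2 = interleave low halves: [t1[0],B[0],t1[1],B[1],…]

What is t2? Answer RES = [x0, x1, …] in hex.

RES = [0x34, 0x1b, 0xee, 0xa1, 0x9b, 0x3e, 0xc4, 0xdb]

t0 = [0xc4, 0x94, 0xd9, 0xd3, 0x86, 0x34, 0xee, 0x9b]
t1 = [0x34, 0xee, 0x9b, 0xc4, 0x94, 0xd9, 0xd3, 0x86]
t2 = [0x34, 0x1b, 0xee, 0xa1, 0x9b, 0x3e, 0xc4, 0xdb]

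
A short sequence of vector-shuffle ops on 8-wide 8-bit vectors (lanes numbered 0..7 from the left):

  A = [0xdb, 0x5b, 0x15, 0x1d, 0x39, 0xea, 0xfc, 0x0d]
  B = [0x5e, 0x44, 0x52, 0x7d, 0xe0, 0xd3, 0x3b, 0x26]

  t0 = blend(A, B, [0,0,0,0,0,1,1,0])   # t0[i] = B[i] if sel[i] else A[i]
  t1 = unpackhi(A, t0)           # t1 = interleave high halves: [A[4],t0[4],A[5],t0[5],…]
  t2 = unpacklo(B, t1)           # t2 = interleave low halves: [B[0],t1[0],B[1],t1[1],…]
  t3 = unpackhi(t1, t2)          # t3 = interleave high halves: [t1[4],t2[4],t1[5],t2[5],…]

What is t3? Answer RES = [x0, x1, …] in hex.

t0 = [0xdb, 0x5b, 0x15, 0x1d, 0x39, 0xd3, 0x3b, 0x0d]
t1 = [0x39, 0x39, 0xea, 0xd3, 0xfc, 0x3b, 0x0d, 0x0d]
t2 = [0x5e, 0x39, 0x44, 0x39, 0x52, 0xea, 0x7d, 0xd3]
t3 = [0xfc, 0x52, 0x3b, 0xea, 0x0d, 0x7d, 0x0d, 0xd3]

RES = [0xfc, 0x52, 0x3b, 0xea, 0x0d, 0x7d, 0x0d, 0xd3]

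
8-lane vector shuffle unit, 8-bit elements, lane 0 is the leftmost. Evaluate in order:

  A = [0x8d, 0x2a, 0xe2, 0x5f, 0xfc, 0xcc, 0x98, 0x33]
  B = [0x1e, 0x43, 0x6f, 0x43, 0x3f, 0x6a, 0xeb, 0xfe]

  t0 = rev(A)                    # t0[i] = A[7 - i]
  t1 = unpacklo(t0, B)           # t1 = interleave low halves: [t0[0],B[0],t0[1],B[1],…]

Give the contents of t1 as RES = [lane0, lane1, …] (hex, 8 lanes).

RES = [0x33, 0x1e, 0x98, 0x43, 0xcc, 0x6f, 0xfc, 0x43]

→ t0 |33|98|cc|fc|5f|e2|2a|8d|
→ t1 |33|1e|98|43|cc|6f|fc|43|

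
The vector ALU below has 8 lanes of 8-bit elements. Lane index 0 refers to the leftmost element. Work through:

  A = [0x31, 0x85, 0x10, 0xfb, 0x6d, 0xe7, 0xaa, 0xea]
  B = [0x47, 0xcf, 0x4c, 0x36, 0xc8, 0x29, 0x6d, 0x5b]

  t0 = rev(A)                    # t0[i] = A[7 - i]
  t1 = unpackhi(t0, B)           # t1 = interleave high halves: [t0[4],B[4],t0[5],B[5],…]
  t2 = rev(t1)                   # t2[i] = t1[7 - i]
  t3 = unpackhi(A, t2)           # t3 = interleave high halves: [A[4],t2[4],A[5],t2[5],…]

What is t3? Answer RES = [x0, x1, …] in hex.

→ t0 |ea|aa|e7|6d|fb|10|85|31|
→ t1 |fb|c8|10|29|85|6d|31|5b|
→ t2 |5b|31|6d|85|29|10|c8|fb|
→ t3 |6d|29|e7|10|aa|c8|ea|fb|

RES = [0x6d, 0x29, 0xe7, 0x10, 0xaa, 0xc8, 0xea, 0xfb]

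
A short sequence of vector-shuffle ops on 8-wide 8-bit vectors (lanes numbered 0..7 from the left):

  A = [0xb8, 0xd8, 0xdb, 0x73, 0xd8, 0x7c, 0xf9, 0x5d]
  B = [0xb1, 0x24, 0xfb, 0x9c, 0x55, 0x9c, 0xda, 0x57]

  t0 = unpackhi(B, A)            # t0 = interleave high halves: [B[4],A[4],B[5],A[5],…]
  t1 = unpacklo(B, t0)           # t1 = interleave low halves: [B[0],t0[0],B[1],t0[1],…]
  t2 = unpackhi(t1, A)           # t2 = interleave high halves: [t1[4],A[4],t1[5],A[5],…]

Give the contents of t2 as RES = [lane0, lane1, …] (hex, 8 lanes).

  t0: 55 d8 9c 7c da f9 57 5d
  t1: b1 55 24 d8 fb 9c 9c 7c
  t2: fb d8 9c 7c 9c f9 7c 5d

RES = [ 0xfb  0xd8  0x9c  0x7c  0x9c  0xf9  0x7c  0x5d ]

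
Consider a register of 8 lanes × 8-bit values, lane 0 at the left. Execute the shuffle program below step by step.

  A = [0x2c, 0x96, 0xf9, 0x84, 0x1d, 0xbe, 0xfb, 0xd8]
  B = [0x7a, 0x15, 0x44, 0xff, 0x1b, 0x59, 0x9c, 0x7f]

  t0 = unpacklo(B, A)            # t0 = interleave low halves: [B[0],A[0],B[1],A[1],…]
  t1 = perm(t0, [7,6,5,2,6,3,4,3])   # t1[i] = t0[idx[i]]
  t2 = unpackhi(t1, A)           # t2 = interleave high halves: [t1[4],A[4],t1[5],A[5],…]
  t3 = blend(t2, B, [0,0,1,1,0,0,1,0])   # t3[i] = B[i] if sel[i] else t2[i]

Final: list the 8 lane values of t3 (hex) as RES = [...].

RES = [ 0xff  0x1d  0x44  0xff  0x44  0xfb  0x9c  0xd8 ]

→ t0 |7a|2c|15|96|44|f9|ff|84|
→ t1 |84|ff|f9|15|ff|96|44|96|
→ t2 |ff|1d|96|be|44|fb|96|d8|
→ t3 |ff|1d|44|ff|44|fb|9c|d8|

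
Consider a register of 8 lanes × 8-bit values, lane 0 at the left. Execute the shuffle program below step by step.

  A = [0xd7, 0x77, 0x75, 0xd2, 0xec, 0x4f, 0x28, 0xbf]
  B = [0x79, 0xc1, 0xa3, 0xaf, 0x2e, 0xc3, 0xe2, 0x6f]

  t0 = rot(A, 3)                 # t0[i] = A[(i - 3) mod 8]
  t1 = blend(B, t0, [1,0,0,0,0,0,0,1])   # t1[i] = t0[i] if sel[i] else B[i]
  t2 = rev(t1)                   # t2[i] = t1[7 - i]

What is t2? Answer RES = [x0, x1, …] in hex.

RES = [ 0xec  0xe2  0xc3  0x2e  0xaf  0xa3  0xc1  0x4f ]

  t0: 4f 28 bf d7 77 75 d2 ec
  t1: 4f c1 a3 af 2e c3 e2 ec
  t2: ec e2 c3 2e af a3 c1 4f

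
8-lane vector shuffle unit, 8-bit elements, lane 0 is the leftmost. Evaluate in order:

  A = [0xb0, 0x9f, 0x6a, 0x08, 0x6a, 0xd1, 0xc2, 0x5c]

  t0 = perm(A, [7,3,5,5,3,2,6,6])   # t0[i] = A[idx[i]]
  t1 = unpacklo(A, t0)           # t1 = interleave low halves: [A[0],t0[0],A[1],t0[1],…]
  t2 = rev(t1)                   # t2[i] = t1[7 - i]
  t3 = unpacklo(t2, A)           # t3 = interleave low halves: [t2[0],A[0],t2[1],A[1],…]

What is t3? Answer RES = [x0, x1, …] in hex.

RES = [ 0xd1  0xb0  0x08  0x9f  0xd1  0x6a  0x6a  0x08 ]

→ t0 |5c|08|d1|d1|08|6a|c2|c2|
→ t1 |b0|5c|9f|08|6a|d1|08|d1|
→ t2 |d1|08|d1|6a|08|9f|5c|b0|
→ t3 |d1|b0|08|9f|d1|6a|6a|08|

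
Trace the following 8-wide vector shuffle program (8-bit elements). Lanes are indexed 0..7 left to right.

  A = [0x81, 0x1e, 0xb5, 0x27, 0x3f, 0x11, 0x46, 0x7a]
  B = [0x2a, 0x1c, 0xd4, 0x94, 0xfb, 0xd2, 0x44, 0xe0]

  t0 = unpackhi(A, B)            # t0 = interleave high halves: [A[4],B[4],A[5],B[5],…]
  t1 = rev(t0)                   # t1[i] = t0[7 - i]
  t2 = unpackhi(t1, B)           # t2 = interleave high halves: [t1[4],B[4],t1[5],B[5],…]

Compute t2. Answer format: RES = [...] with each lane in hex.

RES = [0xd2, 0xfb, 0x11, 0xd2, 0xfb, 0x44, 0x3f, 0xe0]

t0 = [0x3f, 0xfb, 0x11, 0xd2, 0x46, 0x44, 0x7a, 0xe0]
t1 = [0xe0, 0x7a, 0x44, 0x46, 0xd2, 0x11, 0xfb, 0x3f]
t2 = [0xd2, 0xfb, 0x11, 0xd2, 0xfb, 0x44, 0x3f, 0xe0]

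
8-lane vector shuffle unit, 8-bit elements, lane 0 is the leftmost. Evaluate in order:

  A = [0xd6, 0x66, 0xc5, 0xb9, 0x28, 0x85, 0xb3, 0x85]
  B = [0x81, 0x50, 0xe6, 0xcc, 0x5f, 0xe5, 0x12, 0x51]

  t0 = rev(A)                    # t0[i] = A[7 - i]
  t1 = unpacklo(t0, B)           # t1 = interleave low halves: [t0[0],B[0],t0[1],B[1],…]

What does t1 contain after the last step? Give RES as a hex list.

→ t0 |85|b3|85|28|b9|c5|66|d6|
→ t1 |85|81|b3|50|85|e6|28|cc|

RES = [ 0x85  0x81  0xb3  0x50  0x85  0xe6  0x28  0xcc ]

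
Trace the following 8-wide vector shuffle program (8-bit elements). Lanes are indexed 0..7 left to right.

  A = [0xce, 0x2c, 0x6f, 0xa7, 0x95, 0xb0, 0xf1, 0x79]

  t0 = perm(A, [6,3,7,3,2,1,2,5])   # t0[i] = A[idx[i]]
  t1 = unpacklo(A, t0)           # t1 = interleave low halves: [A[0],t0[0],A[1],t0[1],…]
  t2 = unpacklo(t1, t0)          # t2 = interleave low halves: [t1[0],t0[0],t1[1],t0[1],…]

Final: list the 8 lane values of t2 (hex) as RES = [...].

RES = [0xce, 0xf1, 0xf1, 0xa7, 0x2c, 0x79, 0xa7, 0xa7]

t0 = [0xf1, 0xa7, 0x79, 0xa7, 0x6f, 0x2c, 0x6f, 0xb0]
t1 = [0xce, 0xf1, 0x2c, 0xa7, 0x6f, 0x79, 0xa7, 0xa7]
t2 = [0xce, 0xf1, 0xf1, 0xa7, 0x2c, 0x79, 0xa7, 0xa7]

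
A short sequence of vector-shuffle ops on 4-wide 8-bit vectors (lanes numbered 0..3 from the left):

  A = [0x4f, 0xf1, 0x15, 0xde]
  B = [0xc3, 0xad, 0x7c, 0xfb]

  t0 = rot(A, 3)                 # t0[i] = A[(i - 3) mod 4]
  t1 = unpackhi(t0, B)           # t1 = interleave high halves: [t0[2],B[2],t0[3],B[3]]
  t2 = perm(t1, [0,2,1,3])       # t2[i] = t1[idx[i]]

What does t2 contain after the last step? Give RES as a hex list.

RES = [ 0xde  0x4f  0x7c  0xfb ]

  t0: f1 15 de 4f
  t1: de 7c 4f fb
  t2: de 4f 7c fb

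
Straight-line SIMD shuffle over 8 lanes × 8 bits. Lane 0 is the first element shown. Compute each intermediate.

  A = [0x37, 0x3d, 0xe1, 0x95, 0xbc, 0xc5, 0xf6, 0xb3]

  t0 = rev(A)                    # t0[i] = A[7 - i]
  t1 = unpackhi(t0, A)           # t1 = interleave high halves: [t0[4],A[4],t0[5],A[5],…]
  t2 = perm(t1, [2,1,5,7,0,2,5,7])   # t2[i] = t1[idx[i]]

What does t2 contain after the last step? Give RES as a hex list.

  t0: b3 f6 c5 bc 95 e1 3d 37
  t1: 95 bc e1 c5 3d f6 37 b3
  t2: e1 bc f6 b3 95 e1 f6 b3

RES = [0xe1, 0xbc, 0xf6, 0xb3, 0x95, 0xe1, 0xf6, 0xb3]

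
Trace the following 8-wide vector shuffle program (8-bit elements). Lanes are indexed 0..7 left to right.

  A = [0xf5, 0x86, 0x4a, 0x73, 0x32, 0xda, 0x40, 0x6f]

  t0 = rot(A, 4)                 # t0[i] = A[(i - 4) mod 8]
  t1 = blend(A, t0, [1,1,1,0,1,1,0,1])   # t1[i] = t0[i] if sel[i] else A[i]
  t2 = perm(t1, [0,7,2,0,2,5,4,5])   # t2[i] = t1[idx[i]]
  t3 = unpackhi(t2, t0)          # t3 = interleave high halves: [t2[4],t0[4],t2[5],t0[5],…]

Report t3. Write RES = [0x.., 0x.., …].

→ t0 |32|da|40|6f|f5|86|4a|73|
→ t1 |32|da|40|73|f5|86|40|73|
→ t2 |32|73|40|32|40|86|f5|86|
→ t3 |40|f5|86|86|f5|4a|86|73|

RES = [ 0x40  0xf5  0x86  0x86  0xf5  0x4a  0x86  0x73 ]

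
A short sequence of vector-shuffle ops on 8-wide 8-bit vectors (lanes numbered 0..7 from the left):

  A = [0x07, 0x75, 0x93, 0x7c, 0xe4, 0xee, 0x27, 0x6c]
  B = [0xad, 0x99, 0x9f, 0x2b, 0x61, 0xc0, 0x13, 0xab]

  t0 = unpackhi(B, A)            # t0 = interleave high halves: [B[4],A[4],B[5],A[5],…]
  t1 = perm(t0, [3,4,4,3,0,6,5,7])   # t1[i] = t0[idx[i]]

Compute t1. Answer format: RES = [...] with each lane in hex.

RES = [ 0xee  0x13  0x13  0xee  0x61  0xab  0x27  0x6c ]

  t0: 61 e4 c0 ee 13 27 ab 6c
  t1: ee 13 13 ee 61 ab 27 6c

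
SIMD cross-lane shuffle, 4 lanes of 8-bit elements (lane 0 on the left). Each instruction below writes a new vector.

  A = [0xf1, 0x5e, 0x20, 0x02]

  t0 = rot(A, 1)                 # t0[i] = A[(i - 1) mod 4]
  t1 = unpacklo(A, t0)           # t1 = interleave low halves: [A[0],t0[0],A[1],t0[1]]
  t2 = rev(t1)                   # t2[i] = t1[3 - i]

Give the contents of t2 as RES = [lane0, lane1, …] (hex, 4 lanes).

RES = [ 0xf1  0x5e  0x02  0xf1 ]

→ t0 |02|f1|5e|20|
→ t1 |f1|02|5e|f1|
→ t2 |f1|5e|02|f1|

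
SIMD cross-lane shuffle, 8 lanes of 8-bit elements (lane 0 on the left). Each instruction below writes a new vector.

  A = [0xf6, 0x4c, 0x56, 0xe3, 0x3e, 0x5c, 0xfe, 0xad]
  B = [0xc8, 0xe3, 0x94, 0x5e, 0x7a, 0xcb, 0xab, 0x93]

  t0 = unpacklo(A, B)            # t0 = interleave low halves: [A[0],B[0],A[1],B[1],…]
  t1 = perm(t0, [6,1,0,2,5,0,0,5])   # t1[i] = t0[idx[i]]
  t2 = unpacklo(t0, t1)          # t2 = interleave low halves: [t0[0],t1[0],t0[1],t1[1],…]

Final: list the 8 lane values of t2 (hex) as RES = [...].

RES = [0xf6, 0xe3, 0xc8, 0xc8, 0x4c, 0xf6, 0xe3, 0x4c]

→ t0 |f6|c8|4c|e3|56|94|e3|5e|
→ t1 |e3|c8|f6|4c|94|f6|f6|94|
→ t2 |f6|e3|c8|c8|4c|f6|e3|4c|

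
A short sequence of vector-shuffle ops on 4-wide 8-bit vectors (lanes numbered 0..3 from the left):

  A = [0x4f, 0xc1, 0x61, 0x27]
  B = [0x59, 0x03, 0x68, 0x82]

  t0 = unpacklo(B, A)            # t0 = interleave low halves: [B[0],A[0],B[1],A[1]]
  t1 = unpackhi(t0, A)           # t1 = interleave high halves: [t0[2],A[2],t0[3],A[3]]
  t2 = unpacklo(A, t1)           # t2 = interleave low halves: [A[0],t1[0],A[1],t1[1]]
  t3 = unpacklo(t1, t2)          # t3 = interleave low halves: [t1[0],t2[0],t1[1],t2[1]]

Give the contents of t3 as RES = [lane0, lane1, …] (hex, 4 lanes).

t0 = [0x59, 0x4f, 0x03, 0xc1]
t1 = [0x03, 0x61, 0xc1, 0x27]
t2 = [0x4f, 0x03, 0xc1, 0x61]
t3 = [0x03, 0x4f, 0x61, 0x03]

RES = [ 0x03  0x4f  0x61  0x03 ]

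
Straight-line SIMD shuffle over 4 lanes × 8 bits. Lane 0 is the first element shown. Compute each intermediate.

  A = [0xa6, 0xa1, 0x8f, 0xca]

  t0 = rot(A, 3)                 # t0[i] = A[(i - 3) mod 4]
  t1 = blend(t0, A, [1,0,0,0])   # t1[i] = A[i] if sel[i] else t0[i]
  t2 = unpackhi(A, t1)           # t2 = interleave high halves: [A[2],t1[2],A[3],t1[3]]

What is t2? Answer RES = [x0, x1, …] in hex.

RES = [0x8f, 0xca, 0xca, 0xa6]

→ t0 |a1|8f|ca|a6|
→ t1 |a6|8f|ca|a6|
→ t2 |8f|ca|ca|a6|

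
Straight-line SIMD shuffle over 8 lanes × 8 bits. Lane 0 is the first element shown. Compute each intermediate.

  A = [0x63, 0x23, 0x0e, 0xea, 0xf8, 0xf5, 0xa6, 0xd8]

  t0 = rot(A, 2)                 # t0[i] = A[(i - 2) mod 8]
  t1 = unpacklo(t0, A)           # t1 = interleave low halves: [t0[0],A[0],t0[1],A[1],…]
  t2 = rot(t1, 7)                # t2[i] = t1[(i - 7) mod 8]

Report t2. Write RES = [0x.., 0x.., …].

RES = [ 0x63  0xd8  0x23  0x63  0x0e  0x23  0xea  0xa6 ]

t0 = [0xa6, 0xd8, 0x63, 0x23, 0x0e, 0xea, 0xf8, 0xf5]
t1 = [0xa6, 0x63, 0xd8, 0x23, 0x63, 0x0e, 0x23, 0xea]
t2 = [0x63, 0xd8, 0x23, 0x63, 0x0e, 0x23, 0xea, 0xa6]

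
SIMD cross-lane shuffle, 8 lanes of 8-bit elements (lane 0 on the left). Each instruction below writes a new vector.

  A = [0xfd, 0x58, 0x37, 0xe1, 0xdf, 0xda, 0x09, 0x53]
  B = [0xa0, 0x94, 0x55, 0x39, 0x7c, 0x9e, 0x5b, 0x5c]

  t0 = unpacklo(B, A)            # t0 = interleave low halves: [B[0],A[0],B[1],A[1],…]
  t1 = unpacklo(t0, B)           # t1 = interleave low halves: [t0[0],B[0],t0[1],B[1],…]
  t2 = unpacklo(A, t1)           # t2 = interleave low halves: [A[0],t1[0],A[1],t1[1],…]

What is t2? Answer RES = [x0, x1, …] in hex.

RES = [ 0xfd  0xa0  0x58  0xa0  0x37  0xfd  0xe1  0x94 ]

t0 = [0xa0, 0xfd, 0x94, 0x58, 0x55, 0x37, 0x39, 0xe1]
t1 = [0xa0, 0xa0, 0xfd, 0x94, 0x94, 0x55, 0x58, 0x39]
t2 = [0xfd, 0xa0, 0x58, 0xa0, 0x37, 0xfd, 0xe1, 0x94]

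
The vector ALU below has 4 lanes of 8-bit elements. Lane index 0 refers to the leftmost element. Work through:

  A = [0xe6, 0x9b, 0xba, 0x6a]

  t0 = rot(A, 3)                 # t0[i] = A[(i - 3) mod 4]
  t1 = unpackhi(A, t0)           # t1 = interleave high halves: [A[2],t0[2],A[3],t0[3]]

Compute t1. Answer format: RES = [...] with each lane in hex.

RES = [ 0xba  0x6a  0x6a  0xe6 ]

→ t0 |9b|ba|6a|e6|
→ t1 |ba|6a|6a|e6|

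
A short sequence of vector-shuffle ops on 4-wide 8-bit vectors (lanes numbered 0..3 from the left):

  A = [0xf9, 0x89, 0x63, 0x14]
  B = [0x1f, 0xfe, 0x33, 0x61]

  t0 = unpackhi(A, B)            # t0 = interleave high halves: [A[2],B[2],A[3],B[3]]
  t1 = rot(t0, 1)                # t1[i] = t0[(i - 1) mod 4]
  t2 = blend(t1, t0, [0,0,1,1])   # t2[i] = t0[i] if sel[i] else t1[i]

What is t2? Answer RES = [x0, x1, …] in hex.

RES = [0x61, 0x63, 0x14, 0x61]

t0 = [0x63, 0x33, 0x14, 0x61]
t1 = [0x61, 0x63, 0x33, 0x14]
t2 = [0x61, 0x63, 0x14, 0x61]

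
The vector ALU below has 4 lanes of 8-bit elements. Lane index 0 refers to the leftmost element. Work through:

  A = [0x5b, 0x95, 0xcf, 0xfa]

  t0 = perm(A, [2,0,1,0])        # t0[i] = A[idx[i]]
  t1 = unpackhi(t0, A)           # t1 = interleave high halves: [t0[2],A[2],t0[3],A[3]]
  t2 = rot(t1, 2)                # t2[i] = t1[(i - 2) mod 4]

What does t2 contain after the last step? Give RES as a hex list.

t0 = [0xcf, 0x5b, 0x95, 0x5b]
t1 = [0x95, 0xcf, 0x5b, 0xfa]
t2 = [0x5b, 0xfa, 0x95, 0xcf]

RES = [0x5b, 0xfa, 0x95, 0xcf]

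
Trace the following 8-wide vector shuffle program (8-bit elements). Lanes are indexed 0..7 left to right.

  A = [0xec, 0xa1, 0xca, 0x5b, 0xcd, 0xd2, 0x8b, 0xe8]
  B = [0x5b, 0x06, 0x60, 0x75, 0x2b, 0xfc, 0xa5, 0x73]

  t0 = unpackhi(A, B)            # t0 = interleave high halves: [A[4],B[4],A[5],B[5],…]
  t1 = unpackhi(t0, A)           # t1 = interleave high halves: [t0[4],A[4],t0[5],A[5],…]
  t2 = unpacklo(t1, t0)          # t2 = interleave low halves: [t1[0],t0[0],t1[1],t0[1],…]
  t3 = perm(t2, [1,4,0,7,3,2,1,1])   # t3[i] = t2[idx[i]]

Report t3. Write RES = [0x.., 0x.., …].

t0 = [0xcd, 0x2b, 0xd2, 0xfc, 0x8b, 0xa5, 0xe8, 0x73]
t1 = [0x8b, 0xcd, 0xa5, 0xd2, 0xe8, 0x8b, 0x73, 0xe8]
t2 = [0x8b, 0xcd, 0xcd, 0x2b, 0xa5, 0xd2, 0xd2, 0xfc]
t3 = [0xcd, 0xa5, 0x8b, 0xfc, 0x2b, 0xcd, 0xcd, 0xcd]

RES = [0xcd, 0xa5, 0x8b, 0xfc, 0x2b, 0xcd, 0xcd, 0xcd]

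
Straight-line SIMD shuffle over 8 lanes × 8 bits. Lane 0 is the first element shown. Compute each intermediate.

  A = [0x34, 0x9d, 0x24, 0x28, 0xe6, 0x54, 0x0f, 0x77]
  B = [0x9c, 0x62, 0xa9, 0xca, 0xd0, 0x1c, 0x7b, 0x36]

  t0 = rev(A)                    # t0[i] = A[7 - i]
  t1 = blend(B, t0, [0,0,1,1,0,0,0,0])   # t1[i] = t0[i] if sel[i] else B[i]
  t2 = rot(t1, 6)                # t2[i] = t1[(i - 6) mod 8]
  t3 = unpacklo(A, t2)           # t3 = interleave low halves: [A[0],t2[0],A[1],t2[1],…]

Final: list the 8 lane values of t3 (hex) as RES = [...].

RES = [0x34, 0x54, 0x9d, 0xe6, 0x24, 0xd0, 0x28, 0x1c]

→ t0 |77|0f|54|e6|28|24|9d|34|
→ t1 |9c|62|54|e6|d0|1c|7b|36|
→ t2 |54|e6|d0|1c|7b|36|9c|62|
→ t3 |34|54|9d|e6|24|d0|28|1c|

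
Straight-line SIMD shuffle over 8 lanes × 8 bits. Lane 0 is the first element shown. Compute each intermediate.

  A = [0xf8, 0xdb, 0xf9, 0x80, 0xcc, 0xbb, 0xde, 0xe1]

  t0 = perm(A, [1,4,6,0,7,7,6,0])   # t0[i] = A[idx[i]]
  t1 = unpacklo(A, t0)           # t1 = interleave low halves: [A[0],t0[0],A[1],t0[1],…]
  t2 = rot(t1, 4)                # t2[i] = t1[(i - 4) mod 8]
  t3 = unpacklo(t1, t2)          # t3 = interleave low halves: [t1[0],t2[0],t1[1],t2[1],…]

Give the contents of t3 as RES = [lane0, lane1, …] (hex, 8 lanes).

RES = [0xf8, 0xf9, 0xdb, 0xde, 0xdb, 0x80, 0xcc, 0xf8]

t0 = [0xdb, 0xcc, 0xde, 0xf8, 0xe1, 0xe1, 0xde, 0xf8]
t1 = [0xf8, 0xdb, 0xdb, 0xcc, 0xf9, 0xde, 0x80, 0xf8]
t2 = [0xf9, 0xde, 0x80, 0xf8, 0xf8, 0xdb, 0xdb, 0xcc]
t3 = [0xf8, 0xf9, 0xdb, 0xde, 0xdb, 0x80, 0xcc, 0xf8]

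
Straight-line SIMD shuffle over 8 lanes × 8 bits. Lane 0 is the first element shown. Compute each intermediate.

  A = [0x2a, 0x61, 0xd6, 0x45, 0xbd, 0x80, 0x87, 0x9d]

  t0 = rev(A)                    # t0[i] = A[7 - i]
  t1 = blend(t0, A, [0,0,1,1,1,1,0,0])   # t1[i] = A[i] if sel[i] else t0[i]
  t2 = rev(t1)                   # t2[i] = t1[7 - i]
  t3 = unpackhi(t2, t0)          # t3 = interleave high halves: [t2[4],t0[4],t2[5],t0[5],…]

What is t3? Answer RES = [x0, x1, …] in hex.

RES = [ 0x45  0x45  0xd6  0xd6  0x87  0x61  0x9d  0x2a ]

t0 = [0x9d, 0x87, 0x80, 0xbd, 0x45, 0xd6, 0x61, 0x2a]
t1 = [0x9d, 0x87, 0xd6, 0x45, 0xbd, 0x80, 0x61, 0x2a]
t2 = [0x2a, 0x61, 0x80, 0xbd, 0x45, 0xd6, 0x87, 0x9d]
t3 = [0x45, 0x45, 0xd6, 0xd6, 0x87, 0x61, 0x9d, 0x2a]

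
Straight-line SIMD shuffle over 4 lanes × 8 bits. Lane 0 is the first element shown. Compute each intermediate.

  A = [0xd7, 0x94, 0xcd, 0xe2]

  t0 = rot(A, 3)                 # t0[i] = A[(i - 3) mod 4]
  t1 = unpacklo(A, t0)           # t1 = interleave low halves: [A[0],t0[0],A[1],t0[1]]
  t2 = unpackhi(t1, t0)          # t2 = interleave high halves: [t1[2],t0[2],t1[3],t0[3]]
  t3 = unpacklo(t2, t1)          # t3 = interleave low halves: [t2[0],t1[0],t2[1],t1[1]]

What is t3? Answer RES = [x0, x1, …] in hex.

RES = [0x94, 0xd7, 0xe2, 0x94]

  t0: 94 cd e2 d7
  t1: d7 94 94 cd
  t2: 94 e2 cd d7
  t3: 94 d7 e2 94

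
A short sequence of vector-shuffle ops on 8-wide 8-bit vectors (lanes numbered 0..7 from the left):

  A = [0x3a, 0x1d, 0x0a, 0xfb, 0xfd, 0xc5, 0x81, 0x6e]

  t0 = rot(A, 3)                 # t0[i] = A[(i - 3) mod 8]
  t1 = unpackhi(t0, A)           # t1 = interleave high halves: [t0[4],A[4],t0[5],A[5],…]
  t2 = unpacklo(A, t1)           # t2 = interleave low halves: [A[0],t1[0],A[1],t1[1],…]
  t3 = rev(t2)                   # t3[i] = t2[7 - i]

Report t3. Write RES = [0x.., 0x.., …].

RES = [0xc5, 0xfb, 0x0a, 0x0a, 0xfd, 0x1d, 0x1d, 0x3a]

→ t0 |c5|81|6e|3a|1d|0a|fb|fd|
→ t1 |1d|fd|0a|c5|fb|81|fd|6e|
→ t2 |3a|1d|1d|fd|0a|0a|fb|c5|
→ t3 |c5|fb|0a|0a|fd|1d|1d|3a|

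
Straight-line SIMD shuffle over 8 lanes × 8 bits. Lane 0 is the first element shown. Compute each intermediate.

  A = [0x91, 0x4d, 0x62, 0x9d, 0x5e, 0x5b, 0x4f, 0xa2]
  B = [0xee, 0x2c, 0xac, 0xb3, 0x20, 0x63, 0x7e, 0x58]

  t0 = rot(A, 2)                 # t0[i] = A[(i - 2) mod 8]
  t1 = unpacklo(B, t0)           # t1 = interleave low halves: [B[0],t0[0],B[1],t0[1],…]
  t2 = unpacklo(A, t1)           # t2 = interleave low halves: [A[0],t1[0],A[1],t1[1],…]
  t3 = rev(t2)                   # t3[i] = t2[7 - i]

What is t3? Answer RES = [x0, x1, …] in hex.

RES = [ 0xa2  0x9d  0x2c  0x62  0x4f  0x4d  0xee  0x91 ]

t0 = [0x4f, 0xa2, 0x91, 0x4d, 0x62, 0x9d, 0x5e, 0x5b]
t1 = [0xee, 0x4f, 0x2c, 0xa2, 0xac, 0x91, 0xb3, 0x4d]
t2 = [0x91, 0xee, 0x4d, 0x4f, 0x62, 0x2c, 0x9d, 0xa2]
t3 = [0xa2, 0x9d, 0x2c, 0x62, 0x4f, 0x4d, 0xee, 0x91]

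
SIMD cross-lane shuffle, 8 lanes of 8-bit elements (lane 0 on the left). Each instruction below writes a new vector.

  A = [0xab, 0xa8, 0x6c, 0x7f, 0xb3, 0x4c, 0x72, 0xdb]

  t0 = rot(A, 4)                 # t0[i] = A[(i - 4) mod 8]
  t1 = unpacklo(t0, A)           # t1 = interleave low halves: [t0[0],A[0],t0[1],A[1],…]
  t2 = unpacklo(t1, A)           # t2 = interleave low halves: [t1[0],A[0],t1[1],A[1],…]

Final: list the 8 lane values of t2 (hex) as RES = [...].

RES = [ 0xb3  0xab  0xab  0xa8  0x4c  0x6c  0xa8  0x7f ]

→ t0 |b3|4c|72|db|ab|a8|6c|7f|
→ t1 |b3|ab|4c|a8|72|6c|db|7f|
→ t2 |b3|ab|ab|a8|4c|6c|a8|7f|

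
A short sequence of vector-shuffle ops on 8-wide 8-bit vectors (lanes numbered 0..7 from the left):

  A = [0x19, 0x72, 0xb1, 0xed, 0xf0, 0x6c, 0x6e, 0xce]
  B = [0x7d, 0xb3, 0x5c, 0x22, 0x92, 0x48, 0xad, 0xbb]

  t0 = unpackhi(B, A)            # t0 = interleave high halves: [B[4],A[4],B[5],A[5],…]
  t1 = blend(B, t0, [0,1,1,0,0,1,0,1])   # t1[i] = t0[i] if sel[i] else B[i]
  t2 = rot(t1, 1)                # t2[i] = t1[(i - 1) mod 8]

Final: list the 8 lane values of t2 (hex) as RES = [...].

RES = [0xce, 0x7d, 0xf0, 0x48, 0x22, 0x92, 0x6e, 0xad]

t0 = [0x92, 0xf0, 0x48, 0x6c, 0xad, 0x6e, 0xbb, 0xce]
t1 = [0x7d, 0xf0, 0x48, 0x22, 0x92, 0x6e, 0xad, 0xce]
t2 = [0xce, 0x7d, 0xf0, 0x48, 0x22, 0x92, 0x6e, 0xad]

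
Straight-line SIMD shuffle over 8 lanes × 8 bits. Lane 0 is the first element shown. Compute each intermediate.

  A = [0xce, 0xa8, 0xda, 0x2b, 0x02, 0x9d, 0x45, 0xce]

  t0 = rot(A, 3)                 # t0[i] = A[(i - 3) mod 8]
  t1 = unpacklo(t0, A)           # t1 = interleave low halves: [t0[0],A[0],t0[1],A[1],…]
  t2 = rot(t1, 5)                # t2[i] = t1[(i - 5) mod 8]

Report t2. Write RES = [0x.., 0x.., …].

→ t0 |9d|45|ce|ce|a8|da|2b|02|
→ t1 |9d|ce|45|a8|ce|da|ce|2b|
→ t2 |a8|ce|da|ce|2b|9d|ce|45|

RES = [ 0xa8  0xce  0xda  0xce  0x2b  0x9d  0xce  0x45 ]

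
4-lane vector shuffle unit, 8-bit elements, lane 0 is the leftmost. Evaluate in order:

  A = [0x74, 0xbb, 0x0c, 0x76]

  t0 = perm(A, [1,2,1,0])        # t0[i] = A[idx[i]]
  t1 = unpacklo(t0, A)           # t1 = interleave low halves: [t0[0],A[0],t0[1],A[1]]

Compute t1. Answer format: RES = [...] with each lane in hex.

→ t0 |bb|0c|bb|74|
→ t1 |bb|74|0c|bb|

RES = [0xbb, 0x74, 0x0c, 0xbb]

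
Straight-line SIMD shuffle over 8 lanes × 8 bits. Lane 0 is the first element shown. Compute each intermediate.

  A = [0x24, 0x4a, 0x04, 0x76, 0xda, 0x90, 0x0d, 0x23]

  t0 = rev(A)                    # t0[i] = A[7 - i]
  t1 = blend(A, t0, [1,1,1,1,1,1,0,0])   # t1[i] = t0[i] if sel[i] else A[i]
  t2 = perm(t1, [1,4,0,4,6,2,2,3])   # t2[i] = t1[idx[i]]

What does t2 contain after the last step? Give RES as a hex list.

RES = [0x0d, 0x76, 0x23, 0x76, 0x0d, 0x90, 0x90, 0xda]

t0 = [0x23, 0x0d, 0x90, 0xda, 0x76, 0x04, 0x4a, 0x24]
t1 = [0x23, 0x0d, 0x90, 0xda, 0x76, 0x04, 0x0d, 0x23]
t2 = [0x0d, 0x76, 0x23, 0x76, 0x0d, 0x90, 0x90, 0xda]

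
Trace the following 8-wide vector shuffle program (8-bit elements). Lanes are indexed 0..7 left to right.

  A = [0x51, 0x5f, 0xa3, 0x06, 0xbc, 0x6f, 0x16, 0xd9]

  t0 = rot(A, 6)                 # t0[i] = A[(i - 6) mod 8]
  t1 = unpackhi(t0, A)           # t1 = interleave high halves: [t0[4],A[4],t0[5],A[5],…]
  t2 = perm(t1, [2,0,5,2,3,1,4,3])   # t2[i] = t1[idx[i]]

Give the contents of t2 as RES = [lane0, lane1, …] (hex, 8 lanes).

RES = [ 0xd9  0x16  0x16  0xd9  0x6f  0xbc  0x51  0x6f ]

  t0: a3 06 bc 6f 16 d9 51 5f
  t1: 16 bc d9 6f 51 16 5f d9
  t2: d9 16 16 d9 6f bc 51 6f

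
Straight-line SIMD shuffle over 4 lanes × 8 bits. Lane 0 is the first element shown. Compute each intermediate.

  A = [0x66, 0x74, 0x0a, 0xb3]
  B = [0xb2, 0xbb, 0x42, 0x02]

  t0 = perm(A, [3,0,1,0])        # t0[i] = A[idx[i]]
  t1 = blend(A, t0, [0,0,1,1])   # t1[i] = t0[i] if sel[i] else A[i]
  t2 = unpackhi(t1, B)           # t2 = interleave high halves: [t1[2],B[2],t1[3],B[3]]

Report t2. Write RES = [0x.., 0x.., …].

RES = [0x74, 0x42, 0x66, 0x02]

t0 = [0xb3, 0x66, 0x74, 0x66]
t1 = [0x66, 0x74, 0x74, 0x66]
t2 = [0x74, 0x42, 0x66, 0x02]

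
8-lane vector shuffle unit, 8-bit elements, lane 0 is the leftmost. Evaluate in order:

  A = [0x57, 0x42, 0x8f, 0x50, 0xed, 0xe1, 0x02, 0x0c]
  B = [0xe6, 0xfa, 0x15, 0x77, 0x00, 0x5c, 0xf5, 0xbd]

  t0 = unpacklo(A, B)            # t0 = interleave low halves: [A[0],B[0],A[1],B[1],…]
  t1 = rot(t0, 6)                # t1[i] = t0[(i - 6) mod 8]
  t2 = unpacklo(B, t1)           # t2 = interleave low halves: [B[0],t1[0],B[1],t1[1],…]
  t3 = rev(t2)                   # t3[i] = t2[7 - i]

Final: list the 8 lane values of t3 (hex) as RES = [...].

RES = [ 0x15  0x77  0x8f  0x15  0xfa  0xfa  0x42  0xe6 ]

→ t0 |57|e6|42|fa|8f|15|50|77|
→ t1 |42|fa|8f|15|50|77|57|e6|
→ t2 |e6|42|fa|fa|15|8f|77|15|
→ t3 |15|77|8f|15|fa|fa|42|e6|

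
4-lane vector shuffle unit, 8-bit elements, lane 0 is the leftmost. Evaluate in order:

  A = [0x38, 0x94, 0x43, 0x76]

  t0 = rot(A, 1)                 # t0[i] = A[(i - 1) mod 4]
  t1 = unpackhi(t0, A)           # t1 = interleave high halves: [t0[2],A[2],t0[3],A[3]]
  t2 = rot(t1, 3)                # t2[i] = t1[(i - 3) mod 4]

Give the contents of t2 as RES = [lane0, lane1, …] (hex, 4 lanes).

→ t0 |76|38|94|43|
→ t1 |94|43|43|76|
→ t2 |43|43|76|94|

RES = [0x43, 0x43, 0x76, 0x94]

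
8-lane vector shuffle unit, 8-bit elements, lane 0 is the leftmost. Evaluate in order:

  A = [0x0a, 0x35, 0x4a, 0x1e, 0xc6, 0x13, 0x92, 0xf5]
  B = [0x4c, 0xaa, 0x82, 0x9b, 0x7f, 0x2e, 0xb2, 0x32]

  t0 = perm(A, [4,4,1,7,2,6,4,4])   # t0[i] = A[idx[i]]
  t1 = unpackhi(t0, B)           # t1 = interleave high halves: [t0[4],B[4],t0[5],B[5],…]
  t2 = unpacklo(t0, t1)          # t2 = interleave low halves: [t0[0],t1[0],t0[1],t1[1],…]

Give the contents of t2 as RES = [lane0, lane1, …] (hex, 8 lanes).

  t0: c6 c6 35 f5 4a 92 c6 c6
  t1: 4a 7f 92 2e c6 b2 c6 32
  t2: c6 4a c6 7f 35 92 f5 2e

RES = [ 0xc6  0x4a  0xc6  0x7f  0x35  0x92  0xf5  0x2e ]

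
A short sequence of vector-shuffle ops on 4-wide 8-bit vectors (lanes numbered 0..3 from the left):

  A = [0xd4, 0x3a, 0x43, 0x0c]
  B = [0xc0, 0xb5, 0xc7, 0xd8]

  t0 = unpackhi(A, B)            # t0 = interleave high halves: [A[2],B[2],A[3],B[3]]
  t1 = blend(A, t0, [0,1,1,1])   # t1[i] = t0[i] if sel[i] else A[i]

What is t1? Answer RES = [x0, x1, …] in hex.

RES = [0xd4, 0xc7, 0x0c, 0xd8]

t0 = [0x43, 0xc7, 0x0c, 0xd8]
t1 = [0xd4, 0xc7, 0x0c, 0xd8]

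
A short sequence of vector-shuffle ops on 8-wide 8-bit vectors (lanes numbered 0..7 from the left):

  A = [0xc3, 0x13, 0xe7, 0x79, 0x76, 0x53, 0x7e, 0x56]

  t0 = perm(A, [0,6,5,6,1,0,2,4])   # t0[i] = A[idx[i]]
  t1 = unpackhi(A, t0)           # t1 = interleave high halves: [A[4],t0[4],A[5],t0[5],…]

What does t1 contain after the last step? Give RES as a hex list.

t0 = [0xc3, 0x7e, 0x53, 0x7e, 0x13, 0xc3, 0xe7, 0x76]
t1 = [0x76, 0x13, 0x53, 0xc3, 0x7e, 0xe7, 0x56, 0x76]

RES = [ 0x76  0x13  0x53  0xc3  0x7e  0xe7  0x56  0x76 ]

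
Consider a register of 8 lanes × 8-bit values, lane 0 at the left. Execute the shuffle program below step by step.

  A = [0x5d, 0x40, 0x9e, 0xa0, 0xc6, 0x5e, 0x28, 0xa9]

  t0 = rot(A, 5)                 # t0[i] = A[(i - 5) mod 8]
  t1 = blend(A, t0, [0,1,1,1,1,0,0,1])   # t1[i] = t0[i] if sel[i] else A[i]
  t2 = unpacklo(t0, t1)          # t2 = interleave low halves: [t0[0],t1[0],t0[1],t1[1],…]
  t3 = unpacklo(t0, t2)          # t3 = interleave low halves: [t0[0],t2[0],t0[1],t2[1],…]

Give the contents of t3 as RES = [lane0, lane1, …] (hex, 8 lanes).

  t0: a0 c6 5e 28 a9 5d 40 9e
  t1: 5d c6 5e 28 a9 5e 28 9e
  t2: a0 5d c6 c6 5e 5e 28 28
  t3: a0 a0 c6 5d 5e c6 28 c6

RES = [0xa0, 0xa0, 0xc6, 0x5d, 0x5e, 0xc6, 0x28, 0xc6]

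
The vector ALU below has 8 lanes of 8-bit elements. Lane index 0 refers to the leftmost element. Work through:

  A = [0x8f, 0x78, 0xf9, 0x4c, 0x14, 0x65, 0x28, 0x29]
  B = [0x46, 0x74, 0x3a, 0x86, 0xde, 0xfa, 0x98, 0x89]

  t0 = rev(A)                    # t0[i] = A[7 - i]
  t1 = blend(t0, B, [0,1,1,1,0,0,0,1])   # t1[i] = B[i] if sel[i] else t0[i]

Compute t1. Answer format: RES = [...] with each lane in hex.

RES = [0x29, 0x74, 0x3a, 0x86, 0x4c, 0xf9, 0x78, 0x89]

t0 = [0x29, 0x28, 0x65, 0x14, 0x4c, 0xf9, 0x78, 0x8f]
t1 = [0x29, 0x74, 0x3a, 0x86, 0x4c, 0xf9, 0x78, 0x89]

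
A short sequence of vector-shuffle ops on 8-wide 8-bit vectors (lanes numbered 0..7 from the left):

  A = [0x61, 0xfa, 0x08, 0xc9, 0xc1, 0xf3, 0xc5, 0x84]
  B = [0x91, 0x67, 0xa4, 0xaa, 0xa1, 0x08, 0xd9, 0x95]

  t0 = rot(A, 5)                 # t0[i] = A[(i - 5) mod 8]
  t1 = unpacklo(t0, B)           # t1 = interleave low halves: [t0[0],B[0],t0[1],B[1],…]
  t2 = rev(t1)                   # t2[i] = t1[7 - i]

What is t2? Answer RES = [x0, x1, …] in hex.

RES = [0xaa, 0xc5, 0xa4, 0xf3, 0x67, 0xc1, 0x91, 0xc9]

→ t0 |c9|c1|f3|c5|84|61|fa|08|
→ t1 |c9|91|c1|67|f3|a4|c5|aa|
→ t2 |aa|c5|a4|f3|67|c1|91|c9|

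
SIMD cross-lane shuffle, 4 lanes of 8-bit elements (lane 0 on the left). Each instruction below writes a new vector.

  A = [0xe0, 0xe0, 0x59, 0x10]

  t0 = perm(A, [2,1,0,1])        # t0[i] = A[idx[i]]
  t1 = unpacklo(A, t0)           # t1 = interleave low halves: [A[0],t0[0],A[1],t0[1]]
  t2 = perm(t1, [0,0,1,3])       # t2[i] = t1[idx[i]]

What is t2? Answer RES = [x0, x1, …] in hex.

RES = [ 0xe0  0xe0  0x59  0xe0 ]

  t0: 59 e0 e0 e0
  t1: e0 59 e0 e0
  t2: e0 e0 59 e0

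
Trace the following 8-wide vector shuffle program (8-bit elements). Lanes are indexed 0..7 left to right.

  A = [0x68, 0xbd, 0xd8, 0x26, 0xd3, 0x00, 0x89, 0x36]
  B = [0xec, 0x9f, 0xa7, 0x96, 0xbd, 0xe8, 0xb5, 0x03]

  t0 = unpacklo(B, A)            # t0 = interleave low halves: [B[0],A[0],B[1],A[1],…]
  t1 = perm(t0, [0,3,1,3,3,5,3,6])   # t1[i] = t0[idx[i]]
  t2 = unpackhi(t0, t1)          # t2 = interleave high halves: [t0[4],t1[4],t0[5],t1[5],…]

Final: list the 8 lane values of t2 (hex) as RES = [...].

t0 = [0xec, 0x68, 0x9f, 0xbd, 0xa7, 0xd8, 0x96, 0x26]
t1 = [0xec, 0xbd, 0x68, 0xbd, 0xbd, 0xd8, 0xbd, 0x96]
t2 = [0xa7, 0xbd, 0xd8, 0xd8, 0x96, 0xbd, 0x26, 0x96]

RES = [0xa7, 0xbd, 0xd8, 0xd8, 0x96, 0xbd, 0x26, 0x96]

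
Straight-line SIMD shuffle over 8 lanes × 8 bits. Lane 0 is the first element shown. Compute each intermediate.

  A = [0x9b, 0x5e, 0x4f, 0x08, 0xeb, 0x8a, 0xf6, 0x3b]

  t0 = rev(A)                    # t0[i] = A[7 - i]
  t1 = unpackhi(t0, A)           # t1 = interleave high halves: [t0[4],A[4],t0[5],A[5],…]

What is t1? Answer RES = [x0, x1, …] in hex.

t0 = [0x3b, 0xf6, 0x8a, 0xeb, 0x08, 0x4f, 0x5e, 0x9b]
t1 = [0x08, 0xeb, 0x4f, 0x8a, 0x5e, 0xf6, 0x9b, 0x3b]

RES = [ 0x08  0xeb  0x4f  0x8a  0x5e  0xf6  0x9b  0x3b ]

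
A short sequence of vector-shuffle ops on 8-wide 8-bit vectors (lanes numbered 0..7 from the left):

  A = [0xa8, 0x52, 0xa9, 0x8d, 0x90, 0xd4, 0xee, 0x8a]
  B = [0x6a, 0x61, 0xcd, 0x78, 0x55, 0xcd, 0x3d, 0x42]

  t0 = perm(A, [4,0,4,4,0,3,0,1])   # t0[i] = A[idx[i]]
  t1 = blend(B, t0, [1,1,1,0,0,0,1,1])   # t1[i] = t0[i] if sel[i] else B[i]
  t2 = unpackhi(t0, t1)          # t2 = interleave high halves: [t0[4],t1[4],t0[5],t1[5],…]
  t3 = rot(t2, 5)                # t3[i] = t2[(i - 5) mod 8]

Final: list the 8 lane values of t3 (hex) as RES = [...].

t0 = [0x90, 0xa8, 0x90, 0x90, 0xa8, 0x8d, 0xa8, 0x52]
t1 = [0x90, 0xa8, 0x90, 0x78, 0x55, 0xcd, 0xa8, 0x52]
t2 = [0xa8, 0x55, 0x8d, 0xcd, 0xa8, 0xa8, 0x52, 0x52]
t3 = [0xcd, 0xa8, 0xa8, 0x52, 0x52, 0xa8, 0x55, 0x8d]

RES = [0xcd, 0xa8, 0xa8, 0x52, 0x52, 0xa8, 0x55, 0x8d]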